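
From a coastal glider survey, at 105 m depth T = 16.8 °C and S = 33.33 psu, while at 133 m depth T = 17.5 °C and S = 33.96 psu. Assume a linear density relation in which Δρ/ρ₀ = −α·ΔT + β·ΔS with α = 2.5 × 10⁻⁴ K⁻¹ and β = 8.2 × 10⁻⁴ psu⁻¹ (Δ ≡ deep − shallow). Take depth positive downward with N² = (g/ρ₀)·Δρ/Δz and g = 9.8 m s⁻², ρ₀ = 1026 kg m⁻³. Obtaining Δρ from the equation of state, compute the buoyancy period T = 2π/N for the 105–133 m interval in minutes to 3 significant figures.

ΔT = +0.7 K, ΔS = +0.63 psu (deep − shallow).
Δρ/ρ₀ = −αΔT + βΔS = -1.75 × 10⁻⁴ + 5.166 × 10⁻⁴ = 3.416 × 10⁻⁴, so Δρ ≈ 0.3505 kg m⁻³.
N² = (g/ρ₀)·Δρ/Δz = g·(Δρ/ρ₀)/Δz = 9.8 × 3.416 × 10⁻⁴ / 28 = 1.1956 × 10⁻⁴ s⁻².
N = √(1.1956 × 10⁻⁴) = 0.010934 rad s⁻¹ → T = 2π/N = 574.65 s = 9.5775 min ≈ 9.58 min.

9.58 min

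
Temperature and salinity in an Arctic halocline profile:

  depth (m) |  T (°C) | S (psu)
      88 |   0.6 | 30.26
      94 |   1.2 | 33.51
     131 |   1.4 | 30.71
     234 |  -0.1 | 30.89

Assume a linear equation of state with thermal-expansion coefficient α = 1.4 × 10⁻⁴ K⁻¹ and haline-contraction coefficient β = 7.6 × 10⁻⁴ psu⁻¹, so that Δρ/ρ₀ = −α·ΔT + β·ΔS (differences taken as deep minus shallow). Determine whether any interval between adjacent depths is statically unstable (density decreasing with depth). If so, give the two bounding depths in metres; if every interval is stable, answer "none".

Evaluate Δρ/ρ₀ = −αΔT + βΔS across each adjacent pair:
  88–94 m: −αΔT+βΔS = −(1.4 × 10⁻⁴)(+0.6)+(7.6 × 10⁻⁴)(+3.25) = 2.4 × 10⁻³ → stable
  94–131 m: −αΔT+βΔS = −(1.4 × 10⁻⁴)(+0.2)+(7.6 × 10⁻⁴)(-2.80) = -2.2 × 10⁻³ → UNSTABLE
  131–234 m: −αΔT+βΔS = −(1.4 × 10⁻⁴)(-1.5)+(7.6 × 10⁻⁴)(+0.18) = 3.5 × 10⁻⁴ → stable
The 94–131 m interval has Δρ < 0: lighter water underlies denser water.

94–131 m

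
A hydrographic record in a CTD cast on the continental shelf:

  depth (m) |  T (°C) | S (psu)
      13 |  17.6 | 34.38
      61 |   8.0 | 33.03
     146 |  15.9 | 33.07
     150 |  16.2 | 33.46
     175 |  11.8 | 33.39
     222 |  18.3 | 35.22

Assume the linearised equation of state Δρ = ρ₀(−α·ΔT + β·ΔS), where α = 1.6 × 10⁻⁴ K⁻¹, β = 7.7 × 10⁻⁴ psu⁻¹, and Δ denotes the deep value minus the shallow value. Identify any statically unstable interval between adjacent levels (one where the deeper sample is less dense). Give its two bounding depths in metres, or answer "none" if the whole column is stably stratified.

Evaluate Δρ/ρ₀ = −αΔT + βΔS across each adjacent pair:
  13–61 m: −αΔT+βΔS = −(1.6 × 10⁻⁴)(-9.6)+(7.7 × 10⁻⁴)(-1.35) = 5.0 × 10⁻⁴ → stable
  61–146 m: −αΔT+βΔS = −(1.6 × 10⁻⁴)(+7.9)+(7.7 × 10⁻⁴)(+0.04) = -1.2 × 10⁻³ → UNSTABLE
  146–150 m: −αΔT+βΔS = −(1.6 × 10⁻⁴)(+0.3)+(7.7 × 10⁻⁴)(+0.39) = 2.5 × 10⁻⁴ → stable
  150–175 m: −αΔT+βΔS = −(1.6 × 10⁻⁴)(-4.4)+(7.7 × 10⁻⁴)(-0.07) = 6.5 × 10⁻⁴ → stable
  175–222 m: −αΔT+βΔS = −(1.6 × 10⁻⁴)(+6.5)+(7.7 × 10⁻⁴)(+1.83) = 3.7 × 10⁻⁴ → stable
The 61–146 m interval has Δρ < 0: lighter water underlies denser water.

61–146 m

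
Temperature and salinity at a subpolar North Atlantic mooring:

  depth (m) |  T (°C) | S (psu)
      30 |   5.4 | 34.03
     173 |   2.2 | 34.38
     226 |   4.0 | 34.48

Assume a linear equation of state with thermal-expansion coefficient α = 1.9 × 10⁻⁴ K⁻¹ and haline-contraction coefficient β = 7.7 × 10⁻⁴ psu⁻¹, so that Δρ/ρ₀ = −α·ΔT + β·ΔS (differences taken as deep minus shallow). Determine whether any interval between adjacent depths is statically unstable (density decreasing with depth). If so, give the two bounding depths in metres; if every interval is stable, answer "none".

Evaluate Δρ/ρ₀ = −αΔT + βΔS across each adjacent pair:
  30–173 m: −αΔT+βΔS = −(1.9 × 10⁻⁴)(-3.2)+(7.7 × 10⁻⁴)(+0.35) = 8.8 × 10⁻⁴ → stable
  173–226 m: −αΔT+βΔS = −(1.9 × 10⁻⁴)(+1.8)+(7.7 × 10⁻⁴)(+0.10) = -2.7 × 10⁻⁴ → UNSTABLE
The 173–226 m interval has Δρ < 0: lighter water underlies denser water.

173–226 m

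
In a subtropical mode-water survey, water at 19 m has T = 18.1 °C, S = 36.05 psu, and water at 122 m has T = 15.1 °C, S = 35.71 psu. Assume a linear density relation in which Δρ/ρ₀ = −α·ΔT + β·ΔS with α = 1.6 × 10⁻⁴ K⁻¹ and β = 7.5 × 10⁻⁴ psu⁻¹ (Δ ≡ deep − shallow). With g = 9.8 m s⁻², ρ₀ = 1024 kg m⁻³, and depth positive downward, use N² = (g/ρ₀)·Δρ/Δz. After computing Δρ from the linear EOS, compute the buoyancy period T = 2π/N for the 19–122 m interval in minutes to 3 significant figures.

ΔT = -3.0 K, ΔS = -0.34 psu (deep − shallow).
Δρ/ρ₀ = −αΔT + βΔS = 4.80 × 10⁻⁴ − 2.55 × 10⁻⁴ = 2.25 × 10⁻⁴, so Δρ ≈ 0.2304 kg m⁻³.
N² = (g/ρ₀)·Δρ/Δz = g·(Δρ/ρ₀)/Δz = 9.8 × 2.25 × 10⁻⁴ / 103 = 2.1408 × 10⁻⁵ s⁻².
N = √(2.1408 × 10⁻⁵) = 4.6269 × 10⁻³ rad s⁻¹ → T = 2π/N = 1.3580 × 10³ s = 22.633 min ≈ 22.6 min.

22.6 min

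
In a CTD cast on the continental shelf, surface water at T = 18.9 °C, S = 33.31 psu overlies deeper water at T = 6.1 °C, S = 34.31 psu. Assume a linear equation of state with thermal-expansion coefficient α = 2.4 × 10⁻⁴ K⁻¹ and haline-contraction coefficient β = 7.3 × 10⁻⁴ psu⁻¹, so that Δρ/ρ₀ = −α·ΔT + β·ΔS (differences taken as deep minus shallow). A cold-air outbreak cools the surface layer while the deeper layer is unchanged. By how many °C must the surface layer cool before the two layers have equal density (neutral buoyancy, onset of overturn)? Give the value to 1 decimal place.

Neutral buoyancy requires Δρ = 0, i.e. −α(T_deep − T_surf′) + β(S_deep − S_surf) = 0.
T_surf′ = T_deep − (β/α)·ΔS = 6.1 − (7.3 × 10⁻⁴/2.4 × 10⁻⁴)·(+1.00) = 3.058 °C.
Cooling required: 18.9 − (3.058) = 15.842 °C.

15.8 °C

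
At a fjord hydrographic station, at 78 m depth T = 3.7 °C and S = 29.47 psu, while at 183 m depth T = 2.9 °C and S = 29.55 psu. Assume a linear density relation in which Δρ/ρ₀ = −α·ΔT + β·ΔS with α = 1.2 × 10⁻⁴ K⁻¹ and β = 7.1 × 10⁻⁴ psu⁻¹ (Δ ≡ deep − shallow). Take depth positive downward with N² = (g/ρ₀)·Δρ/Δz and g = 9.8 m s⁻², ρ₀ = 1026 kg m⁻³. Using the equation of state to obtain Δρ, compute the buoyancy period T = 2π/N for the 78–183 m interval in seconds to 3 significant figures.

ΔT = -0.8 K, ΔS = +0.08 psu (deep − shallow).
Δρ/ρ₀ = −αΔT + βΔS = 9.60 × 10⁻⁵ + 5.68 × 10⁻⁵ = 1.528 × 10⁻⁴, so Δρ ≈ 0.1568 kg m⁻³.
N² = (g/ρ₀)·Δρ/Δz = g·(Δρ/ρ₀)/Δz = 9.8 × 1.528 × 10⁻⁴ / 105 = 1.4261 × 10⁻⁵ s⁻².
N = √(1.4261 × 10⁻⁵) = 3.7764 × 10⁻³ rad s⁻¹ → T = 2π/N = 1.6638 × 10³ s ≈ 1.66 × 10³ s.

1.66 × 10³ s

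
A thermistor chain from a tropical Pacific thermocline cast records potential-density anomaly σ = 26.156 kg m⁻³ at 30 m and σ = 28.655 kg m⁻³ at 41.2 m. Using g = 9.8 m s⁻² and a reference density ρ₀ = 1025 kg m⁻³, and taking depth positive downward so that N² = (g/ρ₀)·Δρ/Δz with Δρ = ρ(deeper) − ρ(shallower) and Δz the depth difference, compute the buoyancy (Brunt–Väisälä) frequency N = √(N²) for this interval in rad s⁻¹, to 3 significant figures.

Δρ = 1028.655 − 1026.156 = 2.499 kg m⁻³ over Δz = 41.2 − 30 = 11.2 m.
N² = (9.8/1025) × (2.499/11.2) = 2.1333 × 10⁻³ s⁻².
N = √(2.1333 × 10⁻³) = 0.046188 rad s⁻¹ ≈ 0.0462 rad s⁻¹.

0.0462 rad s⁻¹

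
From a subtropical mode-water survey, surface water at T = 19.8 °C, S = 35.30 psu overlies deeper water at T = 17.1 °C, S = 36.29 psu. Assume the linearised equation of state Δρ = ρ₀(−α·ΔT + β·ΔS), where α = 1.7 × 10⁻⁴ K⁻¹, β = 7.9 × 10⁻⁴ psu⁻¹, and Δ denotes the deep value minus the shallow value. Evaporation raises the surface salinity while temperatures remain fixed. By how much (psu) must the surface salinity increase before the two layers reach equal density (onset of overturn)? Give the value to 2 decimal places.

Neutral buoyancy requires −α(T_deep − T_surf) + β(S_deep − S_surf′) = 0.
S_surf′ = S_deep − (α/β)·ΔT = 36.29 − (1.7 × 10⁻⁴/7.9 × 10⁻⁴)·(-2.7) = 36.8710 psu.
Increase required: 36.8710 − 35.30 = 1.5710 psu.

1.57 psu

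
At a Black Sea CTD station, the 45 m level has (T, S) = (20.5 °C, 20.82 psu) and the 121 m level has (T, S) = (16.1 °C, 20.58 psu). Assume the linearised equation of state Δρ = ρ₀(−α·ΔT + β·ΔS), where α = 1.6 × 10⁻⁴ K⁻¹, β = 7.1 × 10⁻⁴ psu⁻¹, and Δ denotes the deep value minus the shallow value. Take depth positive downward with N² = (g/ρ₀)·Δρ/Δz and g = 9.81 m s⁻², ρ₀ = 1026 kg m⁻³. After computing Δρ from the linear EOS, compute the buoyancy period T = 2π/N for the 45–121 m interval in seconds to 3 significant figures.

ΔT = -4.4 K, ΔS = -0.24 psu (deep − shallow).
Δρ/ρ₀ = −αΔT + βΔS = 7.04 × 10⁻⁴ − 1.704 × 10⁻⁴ = 5.336 × 10⁻⁴, so Δρ ≈ 0.5475 kg m⁻³.
N² = (g/ρ₀)·Δρ/Δz = g·(Δρ/ρ₀)/Δz = 9.81 × 5.336 × 10⁻⁴ / 76 = 6.8877 × 10⁻⁵ s⁻².
N = √(6.8877 × 10⁻⁵) = 8.2992 × 10⁻³ rad s⁻¹ → T = 2π/N = 757.08 s ≈ 757 s.

757 s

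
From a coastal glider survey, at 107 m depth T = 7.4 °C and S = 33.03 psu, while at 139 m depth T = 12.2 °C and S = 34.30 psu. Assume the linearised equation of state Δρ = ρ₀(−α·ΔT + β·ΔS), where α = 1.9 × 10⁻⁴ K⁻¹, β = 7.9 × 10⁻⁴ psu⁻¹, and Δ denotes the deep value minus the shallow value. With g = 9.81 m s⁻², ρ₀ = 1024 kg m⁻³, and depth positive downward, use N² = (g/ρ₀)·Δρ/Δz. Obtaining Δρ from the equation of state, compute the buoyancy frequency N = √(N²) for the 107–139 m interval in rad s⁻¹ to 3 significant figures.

5.29 × 10⁻³ rad s⁻¹

ΔT = +4.8 K, ΔS = +1.27 psu (deep − shallow).
Δρ/ρ₀ = −αΔT + βΔS = -9.12 × 10⁻⁴ + 1.0033 × 10⁻³ = 9.13 × 10⁻⁵, so Δρ ≈ 0.09349 kg m⁻³.
N² = (g/ρ₀)·Δρ/Δz = g·(Δρ/ρ₀)/Δz = 9.81 × 9.13 × 10⁻⁵ / 32 = 2.7989 × 10⁻⁵ s⁻².
N = √(2.7989 × 10⁻⁵) = 5.2905 × 10⁻³ rad s⁻¹ ≈ 5.29 × 10⁻³ rad s⁻¹.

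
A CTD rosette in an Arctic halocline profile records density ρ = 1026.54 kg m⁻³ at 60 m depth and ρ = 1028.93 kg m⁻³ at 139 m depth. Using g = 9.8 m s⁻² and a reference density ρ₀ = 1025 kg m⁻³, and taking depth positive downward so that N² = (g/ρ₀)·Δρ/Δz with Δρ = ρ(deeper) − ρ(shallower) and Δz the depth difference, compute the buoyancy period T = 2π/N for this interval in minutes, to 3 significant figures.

Δρ = 1028.93 − 1026.54 = 2.39 kg m⁻³ over Δz = 139 − 60 = 79 m.
N² = (9.8/1025) × (2.39/79) = 2.8925 × 10⁻⁴ s⁻².
N = √(2.8925 × 10⁻⁴) = 0.017007 rad s⁻¹, so T = 2π/N = 369.45 s = 6.1575 min ≈ 6.16 min.

6.16 min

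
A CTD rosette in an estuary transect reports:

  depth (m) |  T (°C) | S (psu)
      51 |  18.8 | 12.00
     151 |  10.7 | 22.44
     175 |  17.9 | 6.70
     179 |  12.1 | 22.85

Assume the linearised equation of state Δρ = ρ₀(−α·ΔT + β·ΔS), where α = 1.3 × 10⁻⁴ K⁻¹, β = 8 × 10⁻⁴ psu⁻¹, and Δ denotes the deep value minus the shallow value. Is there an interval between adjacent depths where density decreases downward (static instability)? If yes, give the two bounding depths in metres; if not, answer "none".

151–175 m

Evaluate Δρ/ρ₀ = −αΔT + βΔS across each adjacent pair:
  51–151 m: −αΔT+βΔS = −(1.3 × 10⁻⁴)(-8.1)+(8 × 10⁻⁴)(+10.44) = 9.4 × 10⁻³ → stable
  151–175 m: −αΔT+βΔS = −(1.3 × 10⁻⁴)(+7.2)+(8 × 10⁻⁴)(-15.74) = -0.014 → UNSTABLE
  175–179 m: −αΔT+βΔS = −(1.3 × 10⁻⁴)(-5.8)+(8 × 10⁻⁴)(+16.15) = 0.014 → stable
The 151–175 m interval has Δρ < 0: lighter water underlies denser water.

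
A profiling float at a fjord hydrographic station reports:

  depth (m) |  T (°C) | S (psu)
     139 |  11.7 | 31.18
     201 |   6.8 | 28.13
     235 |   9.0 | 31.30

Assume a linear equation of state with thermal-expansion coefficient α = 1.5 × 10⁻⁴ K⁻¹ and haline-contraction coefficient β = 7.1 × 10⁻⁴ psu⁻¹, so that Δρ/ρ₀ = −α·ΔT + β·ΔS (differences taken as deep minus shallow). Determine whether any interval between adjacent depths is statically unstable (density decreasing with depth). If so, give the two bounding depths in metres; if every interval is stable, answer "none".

Evaluate Δρ/ρ₀ = −αΔT + βΔS across each adjacent pair:
  139–201 m: −αΔT+βΔS = −(1.5 × 10⁻⁴)(-4.9)+(7.1 × 10⁻⁴)(-3.05) = -1.4 × 10⁻³ → UNSTABLE
  201–235 m: −αΔT+βΔS = −(1.5 × 10⁻⁴)(+2.2)+(7.1 × 10⁻⁴)(+3.17) = 1.9 × 10⁻³ → stable
The 139–201 m interval has Δρ < 0: lighter water underlies denser water.

139–201 m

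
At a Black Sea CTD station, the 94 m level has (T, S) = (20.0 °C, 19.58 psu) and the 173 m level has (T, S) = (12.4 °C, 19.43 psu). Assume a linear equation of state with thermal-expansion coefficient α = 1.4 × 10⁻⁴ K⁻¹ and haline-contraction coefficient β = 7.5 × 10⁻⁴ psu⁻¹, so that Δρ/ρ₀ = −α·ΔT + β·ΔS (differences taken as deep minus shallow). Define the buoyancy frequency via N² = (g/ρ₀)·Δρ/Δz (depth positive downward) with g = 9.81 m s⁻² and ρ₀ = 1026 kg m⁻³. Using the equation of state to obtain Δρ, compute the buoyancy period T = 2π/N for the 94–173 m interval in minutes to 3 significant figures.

9.63 min

ΔT = -7.6 K, ΔS = -0.15 psu (deep − shallow).
Δρ/ρ₀ = −αΔT + βΔS = 1.064 × 10⁻³ − 1.125 × 10⁻⁴ = 9.515 × 10⁻⁴, so Δρ ≈ 0.9762 kg m⁻³.
N² = (g/ρ₀)·Δρ/Δz = g·(Δρ/ρ₀)/Δz = 9.81 × 9.515 × 10⁻⁴ / 79 = 1.1815 × 10⁻⁴ s⁻².
N = √(1.1815 × 10⁻⁴) = 0.010870 rad s⁻¹ → T = 2π/N = 578.03 s = 9.6338 min ≈ 9.63 min.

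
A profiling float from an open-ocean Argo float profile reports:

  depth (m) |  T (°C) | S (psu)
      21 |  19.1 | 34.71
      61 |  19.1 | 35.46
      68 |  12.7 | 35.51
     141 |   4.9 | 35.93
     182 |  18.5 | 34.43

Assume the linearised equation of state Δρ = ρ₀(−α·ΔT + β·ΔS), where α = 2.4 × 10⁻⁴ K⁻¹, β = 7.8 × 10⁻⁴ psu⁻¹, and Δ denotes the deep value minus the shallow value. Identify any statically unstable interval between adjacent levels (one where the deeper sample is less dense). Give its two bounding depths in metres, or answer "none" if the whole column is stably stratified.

Evaluate Δρ/ρ₀ = −αΔT + βΔS across each adjacent pair:
  21–61 m: −αΔT+βΔS = −(2.4 × 10⁻⁴)(+0.0)+(7.8 × 10⁻⁴)(+0.75) = 5.9 × 10⁻⁴ → stable
  61–68 m: −αΔT+βΔS = −(2.4 × 10⁻⁴)(-6.4)+(7.8 × 10⁻⁴)(+0.05) = 1.6 × 10⁻³ → stable
  68–141 m: −αΔT+βΔS = −(2.4 × 10⁻⁴)(-7.8)+(7.8 × 10⁻⁴)(+0.42) = 2.2 × 10⁻³ → stable
  141–182 m: −αΔT+βΔS = −(2.4 × 10⁻⁴)(+13.6)+(7.8 × 10⁻⁴)(-1.50) = -4.4 × 10⁻³ → UNSTABLE
The 141–182 m interval has Δρ < 0: lighter water underlies denser water.

141–182 m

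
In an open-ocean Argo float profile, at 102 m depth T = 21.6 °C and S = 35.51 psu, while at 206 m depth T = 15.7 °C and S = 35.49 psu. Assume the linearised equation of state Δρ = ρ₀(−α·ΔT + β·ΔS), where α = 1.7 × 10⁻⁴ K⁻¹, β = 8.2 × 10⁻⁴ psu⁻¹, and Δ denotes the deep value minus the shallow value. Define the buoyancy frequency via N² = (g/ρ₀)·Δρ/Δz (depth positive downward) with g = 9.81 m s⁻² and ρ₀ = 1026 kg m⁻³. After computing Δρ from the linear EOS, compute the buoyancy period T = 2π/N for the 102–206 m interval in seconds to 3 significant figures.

ΔT = -5.9 K, ΔS = -0.02 psu (deep − shallow).
Δρ/ρ₀ = −αΔT + βΔS = 1.003 × 10⁻³ − 1.64 × 10⁻⁵ = 9.866 × 10⁻⁴, so Δρ ≈ 1.012 kg m⁻³.
N² = (g/ρ₀)·Δρ/Δz = g·(Δρ/ρ₀)/Δz = 9.81 × 9.866 × 10⁻⁴ / 104 = 9.3063 × 10⁻⁵ s⁻².
N = √(9.3063 × 10⁻⁵) = 9.6469 × 10⁻³ rad s⁻¹ → T = 2π/N = 651.32 s ≈ 651 s.

651 s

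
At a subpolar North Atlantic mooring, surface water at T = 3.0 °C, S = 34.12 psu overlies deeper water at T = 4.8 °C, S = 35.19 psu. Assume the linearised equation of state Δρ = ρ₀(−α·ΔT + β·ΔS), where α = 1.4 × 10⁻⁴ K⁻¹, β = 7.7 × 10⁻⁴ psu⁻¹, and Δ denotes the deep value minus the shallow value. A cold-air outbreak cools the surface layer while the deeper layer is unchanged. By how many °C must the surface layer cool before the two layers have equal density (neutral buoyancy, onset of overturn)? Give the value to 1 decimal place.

4.1 °C

Neutral buoyancy requires Δρ = 0, i.e. −α(T_deep − T_surf′) + β(S_deep − S_surf) = 0.
T_surf′ = T_deep − (β/α)·ΔS = 4.8 − (7.7 × 10⁻⁴/1.4 × 10⁻⁴)·(+1.07) = -1.085 °C.
Cooling required: 3.0 − (-1.085) = 4.085 °C.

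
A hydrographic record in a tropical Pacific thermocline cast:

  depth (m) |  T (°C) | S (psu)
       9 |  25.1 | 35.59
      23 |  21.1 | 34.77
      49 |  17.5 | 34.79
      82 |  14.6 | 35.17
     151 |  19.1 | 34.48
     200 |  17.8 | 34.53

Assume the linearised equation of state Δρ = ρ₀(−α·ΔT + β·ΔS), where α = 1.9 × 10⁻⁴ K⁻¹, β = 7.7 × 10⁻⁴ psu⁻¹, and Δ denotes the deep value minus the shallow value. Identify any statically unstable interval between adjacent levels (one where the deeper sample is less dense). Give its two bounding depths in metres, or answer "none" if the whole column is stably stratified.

Evaluate Δρ/ρ₀ = −αΔT + βΔS across each adjacent pair:
  9–23 m: −αΔT+βΔS = −(1.9 × 10⁻⁴)(-4.0)+(7.7 × 10⁻⁴)(-0.82) = 1.3 × 10⁻⁴ → stable
  23–49 m: −αΔT+βΔS = −(1.9 × 10⁻⁴)(-3.6)+(7.7 × 10⁻⁴)(+0.02) = 7.0 × 10⁻⁴ → stable
  49–82 m: −αΔT+βΔS = −(1.9 × 10⁻⁴)(-2.9)+(7.7 × 10⁻⁴)(+0.38) = 8.4 × 10⁻⁴ → stable
  82–151 m: −αΔT+βΔS = −(1.9 × 10⁻⁴)(+4.5)+(7.7 × 10⁻⁴)(-0.69) = -1.4 × 10⁻³ → UNSTABLE
  151–200 m: −αΔT+βΔS = −(1.9 × 10⁻⁴)(-1.3)+(7.7 × 10⁻⁴)(+0.05) = 2.9 × 10⁻⁴ → stable
The 82–151 m interval has Δρ < 0: lighter water underlies denser water.

82–151 m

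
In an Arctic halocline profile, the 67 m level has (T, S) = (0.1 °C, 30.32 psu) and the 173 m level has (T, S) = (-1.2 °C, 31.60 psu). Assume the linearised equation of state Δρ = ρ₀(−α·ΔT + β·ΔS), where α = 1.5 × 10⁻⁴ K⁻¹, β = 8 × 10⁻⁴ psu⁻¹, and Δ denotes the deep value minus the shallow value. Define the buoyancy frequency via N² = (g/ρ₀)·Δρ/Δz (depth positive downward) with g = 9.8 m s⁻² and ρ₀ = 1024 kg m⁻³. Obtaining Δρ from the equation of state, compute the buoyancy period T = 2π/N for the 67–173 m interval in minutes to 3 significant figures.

9.86 min

ΔT = -1.3 K, ΔS = +1.28 psu (deep − shallow).
Δρ/ρ₀ = −αΔT + βΔS = 1.95 × 10⁻⁴ + 1.024 × 10⁻³ = 1.219 × 10⁻³, so Δρ ≈ 1.248 kg m⁻³.
N² = (g/ρ₀)·Δρ/Δz = g·(Δρ/ρ₀)/Δz = 9.8 × 1.219 × 10⁻³ / 106 = 1.1270 × 10⁻⁴ s⁻².
N = √(1.1270 × 10⁻⁴) = 0.010616 rad s⁻¹ → T = 2π/N = 591.86 s = 9.8643 min ≈ 9.86 min.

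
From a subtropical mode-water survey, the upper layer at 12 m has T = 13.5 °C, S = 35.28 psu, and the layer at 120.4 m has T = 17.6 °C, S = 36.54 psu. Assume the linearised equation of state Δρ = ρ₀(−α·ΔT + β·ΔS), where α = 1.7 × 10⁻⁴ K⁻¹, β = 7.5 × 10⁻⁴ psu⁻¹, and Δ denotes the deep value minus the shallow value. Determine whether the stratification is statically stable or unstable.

ΔT = 17.6 − 13.5 = +4.1 K and ΔS = 36.54 − 35.28 = +1.26 psu (deep − shallow).
−αΔT = -6.97 × 10⁻⁴; βΔS = 9.45 × 10⁻⁴; sum Δρ/ρ₀ = 2.48 × 10⁻⁴.
Δρ/ρ₀ > 0, so Δρ > 0: deeper water is denser → statically stable.

stable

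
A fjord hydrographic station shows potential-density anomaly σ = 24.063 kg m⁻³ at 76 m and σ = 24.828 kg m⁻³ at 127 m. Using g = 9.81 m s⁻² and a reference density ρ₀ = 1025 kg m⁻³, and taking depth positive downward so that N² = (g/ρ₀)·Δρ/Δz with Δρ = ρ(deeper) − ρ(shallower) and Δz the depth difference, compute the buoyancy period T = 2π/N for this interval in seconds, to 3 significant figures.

Δρ = 1024.828 − 1024.063 = 0.765 kg m⁻³ over Δz = 127 − 76 = 51 m.
N² = (9.81/1025) × (0.765/51) = 1.4356 × 10⁻⁴ s⁻².
N = √(1.4356 × 10⁻⁴) = 0.011982 rad s⁻¹, so T = 2π/N = 524.39 s ≈ 524 s.

524 s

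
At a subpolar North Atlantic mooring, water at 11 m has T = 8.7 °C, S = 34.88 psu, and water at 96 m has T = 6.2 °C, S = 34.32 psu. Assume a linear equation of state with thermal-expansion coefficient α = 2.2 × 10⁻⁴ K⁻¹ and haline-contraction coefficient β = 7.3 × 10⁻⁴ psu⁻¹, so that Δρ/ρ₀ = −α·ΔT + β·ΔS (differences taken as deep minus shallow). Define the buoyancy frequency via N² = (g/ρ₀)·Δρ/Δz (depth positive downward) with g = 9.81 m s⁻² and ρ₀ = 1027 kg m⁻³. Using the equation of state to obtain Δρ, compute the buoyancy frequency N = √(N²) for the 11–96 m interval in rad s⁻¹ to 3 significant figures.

4.04 × 10⁻³ rad s⁻¹

ΔT = -2.5 K, ΔS = -0.56 psu (deep − shallow).
Δρ/ρ₀ = −αΔT + βΔS = 5.50 × 10⁻⁴ − 4.088 × 10⁻⁴ = 1.412 × 10⁻⁴, so Δρ ≈ 0.1450 kg m⁻³.
N² = (g/ρ₀)·Δρ/Δz = g·(Δρ/ρ₀)/Δz = 9.81 × 1.412 × 10⁻⁴ / 85 = 1.6296 × 10⁻⁵ s⁻².
N = √(1.6296 × 10⁻⁵) = 4.0368 × 10⁻³ rad s⁻¹ ≈ 4.04 × 10⁻³ rad s⁻¹.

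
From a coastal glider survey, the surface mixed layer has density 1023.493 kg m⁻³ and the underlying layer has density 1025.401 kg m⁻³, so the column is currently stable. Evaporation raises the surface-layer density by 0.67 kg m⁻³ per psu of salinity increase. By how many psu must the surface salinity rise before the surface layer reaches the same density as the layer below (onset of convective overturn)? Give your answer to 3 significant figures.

2.85 psu

Density deficit of the surface layer: 1025.401 − 1023.493 = 1.908 kg m⁻³.
Required change = 1.908 / 0.67 = 2.85 psu.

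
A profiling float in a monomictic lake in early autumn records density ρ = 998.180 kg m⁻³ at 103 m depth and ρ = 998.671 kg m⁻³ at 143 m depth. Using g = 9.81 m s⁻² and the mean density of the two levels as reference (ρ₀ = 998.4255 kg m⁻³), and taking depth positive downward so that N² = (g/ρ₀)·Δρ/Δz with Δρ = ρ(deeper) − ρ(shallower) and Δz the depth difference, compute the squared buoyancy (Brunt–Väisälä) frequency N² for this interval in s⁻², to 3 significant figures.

1.21 × 10⁻⁴ s⁻²

Δρ = 998.671 − 998.180 = 0.491 kg m⁻³ over Δz = 143 − 103 = 40 m.
N² = (9.81/998.4255) × (0.491/40) = 1.2061 × 10⁻⁴ s⁻² ≈ 1.21 × 10⁻⁴ s⁻².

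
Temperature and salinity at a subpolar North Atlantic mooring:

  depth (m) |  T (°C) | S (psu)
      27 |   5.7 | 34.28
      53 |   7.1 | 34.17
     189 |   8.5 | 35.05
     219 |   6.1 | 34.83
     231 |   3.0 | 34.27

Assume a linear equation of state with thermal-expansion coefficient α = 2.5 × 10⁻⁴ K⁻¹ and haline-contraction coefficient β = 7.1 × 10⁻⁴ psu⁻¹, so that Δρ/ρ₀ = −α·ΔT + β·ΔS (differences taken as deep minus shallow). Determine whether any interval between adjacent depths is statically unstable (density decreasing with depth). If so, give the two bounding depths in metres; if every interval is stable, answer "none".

Evaluate Δρ/ρ₀ = −αΔT + βΔS across each adjacent pair:
  27–53 m: −αΔT+βΔS = −(2.5 × 10⁻⁴)(+1.4)+(7.1 × 10⁻⁴)(-0.11) = -4.3 × 10⁻⁴ → UNSTABLE
  53–189 m: −αΔT+βΔS = −(2.5 × 10⁻⁴)(+1.4)+(7.1 × 10⁻⁴)(+0.88) = 2.7 × 10⁻⁴ → stable
  189–219 m: −αΔT+βΔS = −(2.5 × 10⁻⁴)(-2.4)+(7.1 × 10⁻⁴)(-0.22) = 4.4 × 10⁻⁴ → stable
  219–231 m: −αΔT+βΔS = −(2.5 × 10⁻⁴)(-3.1)+(7.1 × 10⁻⁴)(-0.56) = 3.8 × 10⁻⁴ → stable
The 27–53 m interval has Δρ < 0: lighter water underlies denser water.

27–53 m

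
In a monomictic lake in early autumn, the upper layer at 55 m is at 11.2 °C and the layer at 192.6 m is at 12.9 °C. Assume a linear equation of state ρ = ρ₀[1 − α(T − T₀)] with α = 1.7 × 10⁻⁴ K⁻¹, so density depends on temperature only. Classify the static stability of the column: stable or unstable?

unstable

ΔT = 12.9 − 11.2 = +1.7 K, so Δρ/ρ₀ = −αΔT = -2.89 × 10⁻⁴.
Δρ/ρ₀ < 0, so Δρ < 0: deeper water is lighter → statically unstable; the column would overturn.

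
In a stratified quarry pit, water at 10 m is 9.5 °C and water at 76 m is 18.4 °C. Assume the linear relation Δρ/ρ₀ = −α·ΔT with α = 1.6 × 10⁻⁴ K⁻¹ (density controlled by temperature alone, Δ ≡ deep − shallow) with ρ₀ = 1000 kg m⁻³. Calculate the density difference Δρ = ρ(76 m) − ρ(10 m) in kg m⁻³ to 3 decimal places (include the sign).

ΔT = +8.9 K, Δρ/ρ₀ = −αΔT = -1.424 × 10⁻³.
Δρ = 1000 × (-1.424 × 10⁻³) = -1.424 kg m⁻³.
Negative Δρ: lighter below, statically unstable.

-1.424 kg m⁻³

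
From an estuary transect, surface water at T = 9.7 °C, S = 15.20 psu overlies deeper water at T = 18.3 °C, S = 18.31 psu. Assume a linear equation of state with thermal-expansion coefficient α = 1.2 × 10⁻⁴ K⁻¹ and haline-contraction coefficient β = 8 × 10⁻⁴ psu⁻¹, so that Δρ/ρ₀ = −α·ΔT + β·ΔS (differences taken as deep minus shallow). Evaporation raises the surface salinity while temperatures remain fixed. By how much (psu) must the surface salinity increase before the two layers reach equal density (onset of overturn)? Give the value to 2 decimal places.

Neutral buoyancy requires −α(T_deep − T_surf) + β(S_deep − S_surf′) = 0.
S_surf′ = S_deep − (α/β)·ΔT = 18.31 − (1.2 × 10⁻⁴/8 × 10⁻⁴)·(+8.6) = 17.0200 psu.
Increase required: 17.0200 − 15.20 = 1.8200 psu.

1.82 psu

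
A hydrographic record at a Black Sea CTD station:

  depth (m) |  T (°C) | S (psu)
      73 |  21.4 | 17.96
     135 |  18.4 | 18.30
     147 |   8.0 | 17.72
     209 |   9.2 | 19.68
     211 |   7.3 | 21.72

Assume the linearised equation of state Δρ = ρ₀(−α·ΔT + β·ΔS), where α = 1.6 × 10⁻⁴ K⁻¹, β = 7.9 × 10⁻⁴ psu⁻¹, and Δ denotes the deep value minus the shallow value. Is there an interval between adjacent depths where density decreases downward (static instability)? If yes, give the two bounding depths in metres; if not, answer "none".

Evaluate Δρ/ρ₀ = −αΔT + βΔS across each adjacent pair:
  73–135 m: −αΔT+βΔS = −(1.6 × 10⁻⁴)(-3.0)+(7.9 × 10⁻⁴)(+0.34) = 7.5 × 10⁻⁴ → stable
  135–147 m: −αΔT+βΔS = −(1.6 × 10⁻⁴)(-10.4)+(7.9 × 10⁻⁴)(-0.58) = 1.2 × 10⁻³ → stable
  147–209 m: −αΔT+βΔS = −(1.6 × 10⁻⁴)(+1.2)+(7.9 × 10⁻⁴)(+1.96) = 1.4 × 10⁻³ → stable
  209–211 m: −αΔT+βΔS = −(1.6 × 10⁻⁴)(-1.9)+(7.9 × 10⁻⁴)(+2.04) = 1.9 × 10⁻³ → stable
Every interval has Δρ > 0: the column is stably stratified throughout.

none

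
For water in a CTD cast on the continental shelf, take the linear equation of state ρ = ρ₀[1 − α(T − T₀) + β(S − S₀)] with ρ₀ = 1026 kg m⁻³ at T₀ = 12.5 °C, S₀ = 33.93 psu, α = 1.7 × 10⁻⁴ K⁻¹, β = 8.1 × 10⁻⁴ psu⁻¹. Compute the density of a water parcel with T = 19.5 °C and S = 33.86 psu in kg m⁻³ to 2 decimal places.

1024.72 kg m⁻³

T − T₀ = +7.0 K, S − S₀ = -0.07 psu.
Bracket = 1 − α·(+7.0) + β·(-0.07) = 1 + (-1.2467 × 10⁻³) = 0.9987533.
ρ = 1026 × 0.9987533 = 1024.72 kg m⁻³.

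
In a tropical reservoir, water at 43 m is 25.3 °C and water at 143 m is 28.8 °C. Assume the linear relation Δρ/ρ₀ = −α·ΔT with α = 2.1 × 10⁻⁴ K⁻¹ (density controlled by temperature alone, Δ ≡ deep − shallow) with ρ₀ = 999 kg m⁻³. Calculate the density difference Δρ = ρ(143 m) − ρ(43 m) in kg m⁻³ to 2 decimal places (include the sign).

-0.73 kg m⁻³

ΔT = +3.5 K, Δρ/ρ₀ = −αΔT = -7.35 × 10⁻⁴.
Δρ = 999 × (-7.35 × 10⁻⁴) = -0.73 kg m⁻³.
Negative Δρ: lighter below, statically unstable.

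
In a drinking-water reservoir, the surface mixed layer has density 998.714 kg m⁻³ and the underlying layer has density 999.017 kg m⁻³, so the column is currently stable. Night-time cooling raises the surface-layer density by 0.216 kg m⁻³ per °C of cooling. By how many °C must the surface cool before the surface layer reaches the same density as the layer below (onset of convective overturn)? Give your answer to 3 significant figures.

Density deficit of the surface layer: 999.017 − 998.714 = 0.303 kg m⁻³.
Required change = 0.303 / 0.216 = 1.40 °C.

1.40 °C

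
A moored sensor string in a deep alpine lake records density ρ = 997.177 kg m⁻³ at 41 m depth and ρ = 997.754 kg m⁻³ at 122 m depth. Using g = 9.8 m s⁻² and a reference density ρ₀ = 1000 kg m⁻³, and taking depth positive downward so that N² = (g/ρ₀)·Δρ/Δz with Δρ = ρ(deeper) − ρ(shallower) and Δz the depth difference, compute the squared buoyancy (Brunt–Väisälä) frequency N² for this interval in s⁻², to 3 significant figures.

Δρ = 997.754 − 997.177 = 0.577 kg m⁻³ over Δz = 122 − 41 = 81 m.
N² = (9.8/1000) × (0.577/81) = 6.9810 × 10⁻⁵ s⁻² ≈ 6.98 × 10⁻⁵ s⁻².

6.98 × 10⁻⁵ s⁻²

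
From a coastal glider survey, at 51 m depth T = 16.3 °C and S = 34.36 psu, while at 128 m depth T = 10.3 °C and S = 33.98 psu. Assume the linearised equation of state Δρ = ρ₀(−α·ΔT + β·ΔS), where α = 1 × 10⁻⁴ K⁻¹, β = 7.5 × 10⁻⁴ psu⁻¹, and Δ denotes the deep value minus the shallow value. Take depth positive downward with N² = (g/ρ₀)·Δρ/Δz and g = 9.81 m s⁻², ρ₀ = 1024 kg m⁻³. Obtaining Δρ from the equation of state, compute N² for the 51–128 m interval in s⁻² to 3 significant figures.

4.01 × 10⁻⁵ s⁻²

ΔT = -6.0 K, ΔS = -0.38 psu (deep − shallow).
Δρ/ρ₀ = −αΔT + βΔS = 6.00 × 10⁻⁴ − 2.85 × 10⁻⁴ = 3.15 × 10⁻⁴, so Δρ ≈ 0.3226 kg m⁻³.
N² = (g/ρ₀)·Δρ/Δz = g·(Δρ/ρ₀)/Δz = 9.81 × 3.15 × 10⁻⁴ / 77 = 4.0132 × 10⁻⁵ s⁻² ≈ 4.01 × 10⁻⁵ s⁻².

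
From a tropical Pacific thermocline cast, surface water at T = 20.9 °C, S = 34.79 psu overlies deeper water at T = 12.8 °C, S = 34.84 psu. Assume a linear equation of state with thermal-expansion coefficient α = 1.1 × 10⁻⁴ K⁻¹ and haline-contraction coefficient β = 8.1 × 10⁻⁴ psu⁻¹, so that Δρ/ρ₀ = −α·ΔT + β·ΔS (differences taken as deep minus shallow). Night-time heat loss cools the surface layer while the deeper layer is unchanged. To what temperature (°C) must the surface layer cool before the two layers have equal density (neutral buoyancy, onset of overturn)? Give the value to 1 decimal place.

Neutral buoyancy requires Δρ = 0, i.e. −α(T_deep − T_surf′) + β(S_deep − S_surf) = 0.
T_surf′ = T_deep − (β/α)·ΔS = 12.8 − (8.1 × 10⁻⁴/1.1 × 10⁻⁴)·(+0.05) = 12.432 °C.
Cooling required: 20.9 − (12.432) = 8.468 °C.

12.4 °C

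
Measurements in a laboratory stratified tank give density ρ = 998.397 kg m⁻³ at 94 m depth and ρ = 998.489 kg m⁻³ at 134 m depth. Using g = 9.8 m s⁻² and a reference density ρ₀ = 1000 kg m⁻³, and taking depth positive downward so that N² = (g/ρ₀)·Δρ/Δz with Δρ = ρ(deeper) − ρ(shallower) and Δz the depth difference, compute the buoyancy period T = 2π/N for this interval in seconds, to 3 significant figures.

1.32 × 10³ s

Δρ = 998.489 − 998.397 = 0.092 kg m⁻³ over Δz = 134 − 94 = 40 m.
N² = (9.8/1000) × (0.092/40) = 2.2540 × 10⁻⁵ s⁻².
N = √(2.2540 × 10⁻⁵) = 4.7476 × 10⁻³ rad s⁻¹, so T = 2π/N = 1.3234 × 10³ s ≈ 1.32 × 10³ s.
N² > 0, so the interval is statically stable.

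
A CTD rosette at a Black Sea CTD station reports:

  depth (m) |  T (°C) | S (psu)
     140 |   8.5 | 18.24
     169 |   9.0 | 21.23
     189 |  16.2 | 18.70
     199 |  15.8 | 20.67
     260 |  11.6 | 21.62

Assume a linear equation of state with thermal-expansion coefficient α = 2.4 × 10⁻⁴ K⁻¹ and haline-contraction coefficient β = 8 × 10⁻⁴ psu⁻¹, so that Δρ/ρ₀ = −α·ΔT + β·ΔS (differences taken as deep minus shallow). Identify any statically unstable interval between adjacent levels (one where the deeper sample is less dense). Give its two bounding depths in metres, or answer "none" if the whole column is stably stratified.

Evaluate Δρ/ρ₀ = −αΔT + βΔS across each adjacent pair:
  140–169 m: −αΔT+βΔS = −(2.4 × 10⁻⁴)(+0.5)+(8 × 10⁻⁴)(+2.99) = 2.3 × 10⁻³ → stable
  169–189 m: −αΔT+βΔS = −(2.4 × 10⁻⁴)(+7.2)+(8 × 10⁻⁴)(-2.53) = -3.8 × 10⁻³ → UNSTABLE
  189–199 m: −αΔT+βΔS = −(2.4 × 10⁻⁴)(-0.4)+(8 × 10⁻⁴)(+1.97) = 1.7 × 10⁻³ → stable
  199–260 m: −αΔT+βΔS = −(2.4 × 10⁻⁴)(-4.2)+(8 × 10⁻⁴)(+0.95) = 1.8 × 10⁻³ → stable
The 169–189 m interval has Δρ < 0: lighter water underlies denser water.

169–189 m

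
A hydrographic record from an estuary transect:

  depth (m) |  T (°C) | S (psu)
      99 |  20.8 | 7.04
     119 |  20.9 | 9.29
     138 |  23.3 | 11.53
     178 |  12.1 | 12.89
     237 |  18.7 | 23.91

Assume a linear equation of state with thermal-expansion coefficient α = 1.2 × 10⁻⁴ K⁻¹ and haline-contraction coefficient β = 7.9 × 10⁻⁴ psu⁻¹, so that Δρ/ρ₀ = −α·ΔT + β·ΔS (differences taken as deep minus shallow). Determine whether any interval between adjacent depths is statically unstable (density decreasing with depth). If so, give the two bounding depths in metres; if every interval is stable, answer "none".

none

Evaluate Δρ/ρ₀ = −αΔT + βΔS across each adjacent pair:
  99–119 m: −αΔT+βΔS = −(1.2 × 10⁻⁴)(+0.1)+(7.9 × 10⁻⁴)(+2.25) = 1.8 × 10⁻³ → stable
  119–138 m: −αΔT+βΔS = −(1.2 × 10⁻⁴)(+2.4)+(7.9 × 10⁻⁴)(+2.24) = 1.5 × 10⁻³ → stable
  138–178 m: −αΔT+βΔS = −(1.2 × 10⁻⁴)(-11.2)+(7.9 × 10⁻⁴)(+1.36) = 2.4 × 10⁻³ → stable
  178–237 m: −αΔT+βΔS = −(1.2 × 10⁻⁴)(+6.6)+(7.9 × 10⁻⁴)(+11.02) = 7.9 × 10⁻³ → stable
Every interval has Δρ > 0: the column is stably stratified throughout.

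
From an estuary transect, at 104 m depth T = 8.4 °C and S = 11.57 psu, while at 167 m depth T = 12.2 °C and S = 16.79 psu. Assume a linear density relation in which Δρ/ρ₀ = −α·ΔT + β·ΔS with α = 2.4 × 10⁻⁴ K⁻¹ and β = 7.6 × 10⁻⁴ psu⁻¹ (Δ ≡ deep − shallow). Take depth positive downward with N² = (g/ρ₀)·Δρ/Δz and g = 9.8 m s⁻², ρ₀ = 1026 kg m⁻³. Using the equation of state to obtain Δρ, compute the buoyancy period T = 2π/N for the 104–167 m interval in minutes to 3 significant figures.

4.80 min

ΔT = +3.8 K, ΔS = +5.22 psu (deep − shallow).
Δρ/ρ₀ = −αΔT + βΔS = -9.12 × 10⁻⁴ + 3.9672 × 10⁻³ = 3.0552 × 10⁻³, so Δρ ≈ 3.135 kg m⁻³.
N² = (g/ρ₀)·Δρ/Δz = g·(Δρ/ρ₀)/Δz = 9.8 × 3.0552 × 10⁻³ / 63 = 4.7525 × 10⁻⁴ s⁻².
N = √(4.7525 × 10⁻⁴) = 0.021800 rad s⁻¹ → T = 2π/N = 288.22 s = 4.8037 min ≈ 4.80 min.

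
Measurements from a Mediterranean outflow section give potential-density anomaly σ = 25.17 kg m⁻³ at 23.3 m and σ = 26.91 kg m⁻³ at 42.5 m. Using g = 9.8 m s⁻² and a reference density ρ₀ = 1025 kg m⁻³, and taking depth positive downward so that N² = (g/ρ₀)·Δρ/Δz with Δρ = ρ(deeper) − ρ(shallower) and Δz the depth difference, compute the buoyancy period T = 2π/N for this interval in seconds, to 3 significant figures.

213 s

Δρ = 1026.91 − 1025.17 = 1.74 kg m⁻³ over Δz = 42.5 − 23.3 = 19.2 m.
N² = (9.8/1025) × (1.74/19.2) = 8.6646 × 10⁻⁴ s⁻².
N = √(8.6646 × 10⁻⁴) = 0.029436 rad s⁻¹, so T = 2π/N = 213.45 s ≈ 213 s.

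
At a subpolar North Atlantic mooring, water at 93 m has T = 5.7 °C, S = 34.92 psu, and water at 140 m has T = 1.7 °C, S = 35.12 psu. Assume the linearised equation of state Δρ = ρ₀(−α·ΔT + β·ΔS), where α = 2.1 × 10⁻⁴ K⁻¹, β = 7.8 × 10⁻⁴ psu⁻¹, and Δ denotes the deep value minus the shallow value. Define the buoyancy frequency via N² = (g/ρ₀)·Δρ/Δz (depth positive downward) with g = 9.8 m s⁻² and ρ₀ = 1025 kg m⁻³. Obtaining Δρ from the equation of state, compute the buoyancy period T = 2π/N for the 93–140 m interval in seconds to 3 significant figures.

ΔT = -4.0 K, ΔS = +0.20 psu (deep − shallow).
Δρ/ρ₀ = −αΔT + βΔS = 8.40 × 10⁻⁴ + 1.56 × 10⁻⁴ = 9.96 × 10⁻⁴, so Δρ ≈ 1.021 kg m⁻³.
N² = (g/ρ₀)·Δρ/Δz = g·(Δρ/ρ₀)/Δz = 9.8 × 9.96 × 10⁻⁴ / 47 = 2.0768 × 10⁻⁴ s⁻².
N = √(2.0768 × 10⁻⁴) = 0.014411 rad s⁻¹ → T = 2π/N = 436.00 s ≈ 436 s.

436 s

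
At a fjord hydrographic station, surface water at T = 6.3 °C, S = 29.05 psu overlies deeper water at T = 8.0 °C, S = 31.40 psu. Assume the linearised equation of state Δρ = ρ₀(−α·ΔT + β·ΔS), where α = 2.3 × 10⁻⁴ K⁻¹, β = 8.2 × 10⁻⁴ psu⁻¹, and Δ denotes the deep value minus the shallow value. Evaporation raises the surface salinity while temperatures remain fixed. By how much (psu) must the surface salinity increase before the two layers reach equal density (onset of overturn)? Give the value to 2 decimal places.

1.87 psu

Neutral buoyancy requires −α(T_deep − T_surf) + β(S_deep − S_surf′) = 0.
S_surf′ = S_deep − (α/β)·ΔT = 31.40 − (2.3 × 10⁻⁴/8.2 × 10⁻⁴)·(+1.7) = 30.9232 psu.
Increase required: 30.9232 − 29.05 = 1.8732 psu.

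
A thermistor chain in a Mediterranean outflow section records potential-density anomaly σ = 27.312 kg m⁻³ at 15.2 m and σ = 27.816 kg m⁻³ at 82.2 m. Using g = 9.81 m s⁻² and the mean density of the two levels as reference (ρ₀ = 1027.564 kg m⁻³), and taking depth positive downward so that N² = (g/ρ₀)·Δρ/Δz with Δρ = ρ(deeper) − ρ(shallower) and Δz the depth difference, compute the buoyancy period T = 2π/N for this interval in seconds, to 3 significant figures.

741 s

Δρ = 1027.816 − 1027.312 = 0.504 kg m⁻³ over Δz = 82.2 − 15.2 = 67 m.
N² = (9.81/1027.564) × (0.504/67) = 7.1815 × 10⁻⁵ s⁻².
N = √(7.1815 × 10⁻⁵) = 8.4744 × 10⁻³ rad s⁻¹, so T = 2π/N = 741.43 s ≈ 741 s.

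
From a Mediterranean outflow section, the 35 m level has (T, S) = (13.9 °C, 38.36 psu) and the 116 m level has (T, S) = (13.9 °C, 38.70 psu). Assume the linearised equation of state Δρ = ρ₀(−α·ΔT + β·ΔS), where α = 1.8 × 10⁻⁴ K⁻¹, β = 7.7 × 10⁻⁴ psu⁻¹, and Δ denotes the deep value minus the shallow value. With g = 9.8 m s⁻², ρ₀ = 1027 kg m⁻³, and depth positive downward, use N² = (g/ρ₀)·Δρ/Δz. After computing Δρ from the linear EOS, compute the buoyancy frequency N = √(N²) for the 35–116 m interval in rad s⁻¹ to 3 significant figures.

5.63 × 10⁻³ rad s⁻¹

ΔT = +0.0 K, ΔS = +0.34 psu (deep − shallow).
Δρ/ρ₀ = −αΔT + βΔS = 0 + 2.618 × 10⁻⁴ = 2.618 × 10⁻⁴, so Δρ ≈ 0.2689 kg m⁻³.
N² = (g/ρ₀)·Δρ/Δz = g·(Δρ/ρ₀)/Δz = 9.8 × 2.618 × 10⁻⁴ / 81 = 3.1675 × 10⁻⁵ s⁻².
N = √(3.1675 × 10⁻⁵) = 5.6281 × 10⁻³ rad s⁻¹ ≈ 5.63 × 10⁻³ rad s⁻¹.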